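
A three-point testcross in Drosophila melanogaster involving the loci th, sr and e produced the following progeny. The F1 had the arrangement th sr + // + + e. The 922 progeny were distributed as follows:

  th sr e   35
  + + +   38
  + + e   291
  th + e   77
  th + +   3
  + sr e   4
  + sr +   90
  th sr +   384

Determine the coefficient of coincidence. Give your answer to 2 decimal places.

0.46

The two rarest classes, th + + and + sr e, are the double crossovers. Comparing them with the parentals, only the sr allele has switched, so sr is the middle locus and the order is e – sr – th.
e–sr: (73 + 7)/922 = 0.0868; sr–th: (167 + 7)/922 = 0.1887.
Expected DCO frequency = 0.0868 × 0.1887 ≈ 0.01638; observed = 7/922 ≈ 0.00759.
Coefficient of coincidence = 0.00759/0.01638 ≈ 0.46.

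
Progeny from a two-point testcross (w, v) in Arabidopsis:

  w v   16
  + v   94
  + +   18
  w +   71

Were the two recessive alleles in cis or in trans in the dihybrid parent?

The two most frequent classes are + v (94) and w + (71); these are the parental (non-recombinant) types.
So the F1 carried + v on one chromosome and w + on the other — the recessive alleles are on opposite chromosomes (trans / repulsion).

trans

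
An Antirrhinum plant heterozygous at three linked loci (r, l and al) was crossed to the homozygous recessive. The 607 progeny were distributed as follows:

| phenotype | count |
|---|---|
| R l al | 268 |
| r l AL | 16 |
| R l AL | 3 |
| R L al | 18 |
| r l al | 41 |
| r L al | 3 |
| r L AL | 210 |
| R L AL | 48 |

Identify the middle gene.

The two most frequent reciprocal classes, r L AL and R l al, are the parental types, so the F1 was r L AL / R l al.
The two rarest classes, r L al and R l AL, are the double crossovers. Comparing them with the parentals, only the al allele has switched, so al is the middle locus and the order is l – al – r.

al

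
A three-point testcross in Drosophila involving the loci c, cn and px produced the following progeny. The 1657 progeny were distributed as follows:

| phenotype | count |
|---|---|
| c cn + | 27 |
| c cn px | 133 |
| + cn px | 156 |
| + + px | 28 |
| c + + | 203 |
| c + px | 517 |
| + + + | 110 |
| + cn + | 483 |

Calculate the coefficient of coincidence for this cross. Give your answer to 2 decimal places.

0.74

The two most frequent reciprocal classes, + cn + and c + px, are the parental types, so the F1 was + cn + / c + px.
The two rarest classes, c cn + and + + px, are the double crossovers. Comparing them with the parentals, only the c allele has switched, so c is the middle locus and the order is cn – c – px.
cn–c: (243 + 55)/1657 = 0.1798; c–px: (359 + 55)/1657 = 0.2498.
Expected DCO frequency = 0.1798 × 0.2498 ≈ 0.04491; observed = 55/1657 ≈ 0.03319.
Coefficient of coincidence = 0.03319/0.04491 ≈ 0.74.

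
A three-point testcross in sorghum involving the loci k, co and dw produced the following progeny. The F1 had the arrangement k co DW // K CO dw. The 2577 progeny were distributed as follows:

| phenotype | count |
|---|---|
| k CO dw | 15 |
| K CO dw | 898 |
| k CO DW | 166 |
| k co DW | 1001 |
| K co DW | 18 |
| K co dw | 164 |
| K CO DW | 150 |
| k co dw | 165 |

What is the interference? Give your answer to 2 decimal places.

The two rarest classes, K co DW and k CO dw, are the double crossovers. Comparing them with the parentals, only the k allele has switched, so k is the middle locus and the order is dw – k – co.
dw–k: (315 + 33)/2577 = 0.1350; k–co: (330 + 33)/2577 = 0.1409.
Expected DCO frequency = 0.1350 × 0.1409 ≈ 0.01902; observed = 33/2577 ≈ 0.01281.
Coefficient of coincidence = 0.01281/0.01902 ≈ 0.67; interference = 1 − 0.67 = 0.33.

0.33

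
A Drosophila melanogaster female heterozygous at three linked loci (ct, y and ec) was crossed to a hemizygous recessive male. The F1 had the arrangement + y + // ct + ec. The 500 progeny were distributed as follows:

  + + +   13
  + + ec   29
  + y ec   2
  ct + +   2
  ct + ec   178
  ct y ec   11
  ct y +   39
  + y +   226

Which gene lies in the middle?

ec

The two rarest classes, + y ec and ct + +, are the double crossovers. Comparing them with the parentals, only the ec allele has switched, so ec is the middle locus and the order is ct – ec – y.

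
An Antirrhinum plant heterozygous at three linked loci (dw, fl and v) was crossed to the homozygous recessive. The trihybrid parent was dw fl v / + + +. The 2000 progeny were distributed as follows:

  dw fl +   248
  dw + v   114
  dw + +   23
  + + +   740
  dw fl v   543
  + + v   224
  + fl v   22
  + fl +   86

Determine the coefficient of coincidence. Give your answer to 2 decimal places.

0.71

The two rarest classes, + fl v and dw + +, are the double crossovers. Comparing them with the parentals, only the dw allele has switched, so dw is the middle locus and the order is v – dw – fl.
v–dw: (472 + 45)/2000 = 0.2585; dw–fl: (200 + 45)/2000 = 0.1225.
Expected DCO frequency = 0.2585 × 0.1225 ≈ 0.03167; observed = 45/2000 ≈ 0.02250.
Coefficient of coincidence = 0.02250/0.03167 ≈ 0.71.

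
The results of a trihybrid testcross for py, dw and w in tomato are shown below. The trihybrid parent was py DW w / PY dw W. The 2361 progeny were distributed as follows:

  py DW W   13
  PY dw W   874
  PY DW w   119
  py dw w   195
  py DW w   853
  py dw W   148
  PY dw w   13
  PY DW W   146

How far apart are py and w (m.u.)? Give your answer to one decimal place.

The two rarest classes, py DW W and PY dw w, are the double crossovers. Comparing them with the parentals, only the w allele has switched, so w is the middle locus and the order is py – w – dw.
Crossovers in the py–w interval produce the single-crossover classes PY DW w and py dw W (119 + 148 = 267) plus the double crossovers (26).
RF(py–w) = (267 + 26) / 2361 = 293/2361 = 0.1241 → 12.4 m.u.

12.4 m.u.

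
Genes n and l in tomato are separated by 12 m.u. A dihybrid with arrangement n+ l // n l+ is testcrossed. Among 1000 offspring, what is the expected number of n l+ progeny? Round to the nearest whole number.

440

A map distance of 12 m.u. corresponds to a recombination frequency of 0.120.
The F1 is n+ l / n l+, so n l+ is a parental gamete class with expected frequency (1 − r)/2 = 0.880/2 = 0.4400.
Expected number = 0.4400 × 1000 = 440.00 ≈ 440.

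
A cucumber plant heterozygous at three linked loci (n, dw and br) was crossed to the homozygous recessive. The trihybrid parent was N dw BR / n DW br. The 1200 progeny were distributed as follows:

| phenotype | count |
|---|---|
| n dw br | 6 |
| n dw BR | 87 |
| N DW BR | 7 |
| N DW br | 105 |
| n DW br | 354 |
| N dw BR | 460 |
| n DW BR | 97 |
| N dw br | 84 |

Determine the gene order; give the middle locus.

The two rarest classes, N DW BR and n dw br, are the double crossovers. Comparing them with the parentals, only the dw allele has switched, so dw is the middle locus and the order is n – dw – br.

dw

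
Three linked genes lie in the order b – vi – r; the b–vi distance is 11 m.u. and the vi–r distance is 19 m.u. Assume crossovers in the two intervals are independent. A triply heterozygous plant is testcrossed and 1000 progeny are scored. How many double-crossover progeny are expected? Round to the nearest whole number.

Map distances give recombination frequencies of 0.110 and 0.190 for the two intervals.
With no interference, expected double-crossover frequency = 0.110 × 0.190 = 0.02090.
Expected number = 0.02090 × 1000 = 20.90 ≈ 21.

21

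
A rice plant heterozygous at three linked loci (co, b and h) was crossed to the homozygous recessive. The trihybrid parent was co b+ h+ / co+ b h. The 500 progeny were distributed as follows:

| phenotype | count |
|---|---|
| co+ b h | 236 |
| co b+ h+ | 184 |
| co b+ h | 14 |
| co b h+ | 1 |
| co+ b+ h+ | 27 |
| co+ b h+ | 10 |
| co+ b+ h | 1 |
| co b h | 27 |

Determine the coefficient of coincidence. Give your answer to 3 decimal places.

The two rarest classes, co b h+ and co+ b+ h, are the double crossovers. Comparing them with the parentals, only the b allele has switched, so b is the middle locus and the order is co – b – h.
co–b: (54 + 2)/500 = 0.1120; b–h: (24 + 2)/500 = 0.0520.
Expected DCO frequency = 0.1120 × 0.0520 ≈ 0.00582; observed = 2/500 ≈ 0.00400.
Coefficient of coincidence = 0.00400/0.00582 ≈ 0.687.

0.687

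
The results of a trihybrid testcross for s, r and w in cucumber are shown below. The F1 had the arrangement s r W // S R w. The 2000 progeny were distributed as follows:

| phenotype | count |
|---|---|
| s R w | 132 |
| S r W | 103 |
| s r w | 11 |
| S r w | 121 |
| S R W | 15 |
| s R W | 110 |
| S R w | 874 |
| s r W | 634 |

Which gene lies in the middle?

The two rarest classes, s r w and S R W, are the double crossovers. Comparing them with the parentals, only the w allele has switched, so w is the middle locus and the order is s – w – r.

w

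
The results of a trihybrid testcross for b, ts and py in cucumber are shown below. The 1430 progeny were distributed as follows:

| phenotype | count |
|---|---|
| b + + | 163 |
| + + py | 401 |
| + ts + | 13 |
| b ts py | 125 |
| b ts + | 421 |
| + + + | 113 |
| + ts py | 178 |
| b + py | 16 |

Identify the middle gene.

The two most frequent reciprocal classes, + + py and b ts +, are the parental types, so the F1 was + + py / b ts +.
The two rarest classes, b + py and + ts +, are the double crossovers. Comparing them with the parentals, only the b allele has switched, so b is the middle locus and the order is py – b – ts.

b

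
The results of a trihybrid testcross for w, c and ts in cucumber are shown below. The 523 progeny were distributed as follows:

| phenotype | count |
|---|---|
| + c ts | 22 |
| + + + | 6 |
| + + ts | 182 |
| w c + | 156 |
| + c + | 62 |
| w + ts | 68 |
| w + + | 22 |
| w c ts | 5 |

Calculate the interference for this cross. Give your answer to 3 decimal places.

0.258

The two most frequent reciprocal classes, + + ts and w c +, are the parental types, so the F1 was + + ts / w c +.
The two rarest classes, + + + and w c ts, are the double crossovers. Comparing them with the parentals, only the ts allele has switched, so ts is the middle locus and the order is w – ts – c.
w–ts: (130 + 11)/523 = 0.2696; ts–c: (44 + 11)/523 = 0.1052.
Expected DCO frequency = 0.2696 × 0.1052 ≈ 0.02836; observed = 11/523 ≈ 0.02103.
Coefficient of coincidence = 0.02103/0.02836 ≈ 0.742; interference = 1 − 0.742 = 0.258.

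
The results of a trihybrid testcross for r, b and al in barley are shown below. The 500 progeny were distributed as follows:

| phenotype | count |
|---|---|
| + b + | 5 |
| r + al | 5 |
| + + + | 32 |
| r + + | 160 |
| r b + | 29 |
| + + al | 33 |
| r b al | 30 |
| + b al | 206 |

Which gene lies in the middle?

The two most frequent reciprocal classes, + b al and r + +, are the parental types, so the F1 was + b al / r + +.
The two rarest classes, + b + and r + al, are the double crossovers. Comparing them with the parentals, only the al allele has switched, so al is the middle locus and the order is b – al – r.

al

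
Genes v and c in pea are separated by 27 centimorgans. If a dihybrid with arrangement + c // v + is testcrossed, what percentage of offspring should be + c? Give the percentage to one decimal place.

36.5%

A map distance of 27 centimorgans corresponds to a recombination frequency of 0.270.
The F1 is + c / v +, so + c is a parental gamete class with expected frequency (1 − r)/2 = 0.730/2 = 0.3650.
That is 0.3650 = 36.5% of the progeny.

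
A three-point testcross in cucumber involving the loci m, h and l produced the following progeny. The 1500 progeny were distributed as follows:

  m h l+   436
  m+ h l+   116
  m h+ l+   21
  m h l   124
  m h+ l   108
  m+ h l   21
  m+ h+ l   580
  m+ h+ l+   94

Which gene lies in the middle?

h

The two most frequent reciprocal classes, m+ h+ l and m h l+, are the parental types, so the F1 was m+ h+ l / m h l+.
The two rarest classes, m+ h l and m h+ l+, are the double crossovers. Comparing them with the parentals, only the h allele has switched, so h is the middle locus and the order is m – h – l.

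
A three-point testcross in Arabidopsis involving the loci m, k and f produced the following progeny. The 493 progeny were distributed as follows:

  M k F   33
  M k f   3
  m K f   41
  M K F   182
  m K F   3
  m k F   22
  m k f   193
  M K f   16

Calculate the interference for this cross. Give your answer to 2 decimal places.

The two most frequent reciprocal classes, M K F and m k f, are the parental types, so the F1 was M K F / m k f.
The two rarest classes, m K F and M k f, are the double crossovers. Comparing them with the parentals, only the m allele has switched, so m is the middle locus and the order is k – m – f.
k–m: (74 + 6)/493 = 0.1623; m–f: (38 + 6)/493 = 0.0892.
Expected DCO frequency = 0.1623 × 0.0892 ≈ 0.01448; observed = 6/493 ≈ 0.01217.
Coefficient of coincidence = 0.01217/0.01448 ≈ 0.84; interference = 1 − 0.84 = 0.16.

0.16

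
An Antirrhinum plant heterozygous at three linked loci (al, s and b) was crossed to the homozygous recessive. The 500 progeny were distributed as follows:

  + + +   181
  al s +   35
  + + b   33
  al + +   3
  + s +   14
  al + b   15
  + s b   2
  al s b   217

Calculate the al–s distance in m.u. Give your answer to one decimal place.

The two most frequent reciprocal classes, al s b and + + +, are the parental types, so the F1 was al s b / + + +.
The two rarest classes, + s b and al + +, are the double crossovers. Comparing them with the parentals, only the al allele has switched, so al is the middle locus and the order is b – al – s.
Crossovers in the al–s interval produce the single-crossover classes al + b and + s + (15 + 14 = 29) plus the double crossovers (5).
RF(al–s) = (29 + 5) / 500 = 34/500 = 0.0680 → 6.8 m.u.

6.8 m.u.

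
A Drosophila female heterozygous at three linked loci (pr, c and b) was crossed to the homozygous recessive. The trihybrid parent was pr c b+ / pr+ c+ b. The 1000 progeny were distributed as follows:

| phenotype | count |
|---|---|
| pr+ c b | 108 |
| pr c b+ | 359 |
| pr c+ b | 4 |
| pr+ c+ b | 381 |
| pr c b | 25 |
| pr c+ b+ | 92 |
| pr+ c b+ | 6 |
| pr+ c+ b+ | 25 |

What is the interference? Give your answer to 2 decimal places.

The two rarest classes, pr+ c b+ and pr c+ b, are the double crossovers. Comparing them with the parentals, only the pr allele has switched, so pr is the middle locus and the order is c – pr – b.
c–pr: (200 + 10)/1000 = 0.2100; pr–b: (50 + 10)/1000 = 0.0600.
Expected DCO frequency = 0.2100 × 0.0600 ≈ 0.01260; observed = 10/1000 ≈ 0.01000.
Coefficient of coincidence = 0.01000/0.01260 ≈ 0.79; interference = 1 − 0.79 = 0.21.

0.21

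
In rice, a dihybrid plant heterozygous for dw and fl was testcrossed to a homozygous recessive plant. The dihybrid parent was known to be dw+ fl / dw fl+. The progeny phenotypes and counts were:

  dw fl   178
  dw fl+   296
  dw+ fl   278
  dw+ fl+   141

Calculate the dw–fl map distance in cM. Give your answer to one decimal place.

The recombinant classes are dw+ fl+ and dw fl: 141 + 178 = 319.
Recombination frequency = 319/893 = 0.3572 ≈ 35.7%, i.e. 35.7 cM.

35.7 cM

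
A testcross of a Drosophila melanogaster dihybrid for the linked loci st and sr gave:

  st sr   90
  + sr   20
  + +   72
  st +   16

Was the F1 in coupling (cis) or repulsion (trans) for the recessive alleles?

cis

The two most frequent classes are + + (72) and st sr (90); these are the parental (non-recombinant) types.
So the F1 carried + + on one chromosome and st sr on the other — the recessive alleles are on the same chromosome (cis / coupling).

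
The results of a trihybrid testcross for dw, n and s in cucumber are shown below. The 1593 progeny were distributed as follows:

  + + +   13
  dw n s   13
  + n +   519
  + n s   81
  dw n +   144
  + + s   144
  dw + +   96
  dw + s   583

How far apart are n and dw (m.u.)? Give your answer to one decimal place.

19.7 m.u.

The two most frequent reciprocal classes, dw + s and + n +, are the parental types, so the F1 was dw + s / + n +.
The two rarest classes, dw n s and + + +, are the double crossovers. Comparing them with the parentals, only the n allele has switched, so n is the middle locus and the order is s – n – dw.
Crossovers in the n–dw interval produce the single-crossover classes + + s and dw n + (144 + 144 = 288) plus the double crossovers (26).
RF(n–dw) = (288 + 26) / 1593 = 314/1593 = 0.1971 → 19.7 m.u.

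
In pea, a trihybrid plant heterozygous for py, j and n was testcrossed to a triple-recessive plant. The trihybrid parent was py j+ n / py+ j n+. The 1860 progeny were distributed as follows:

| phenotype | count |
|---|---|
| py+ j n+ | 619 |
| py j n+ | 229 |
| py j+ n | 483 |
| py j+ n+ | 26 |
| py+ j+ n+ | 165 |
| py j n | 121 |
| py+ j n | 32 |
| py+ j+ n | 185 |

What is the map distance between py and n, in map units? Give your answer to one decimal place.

25.4 map units

The two rarest classes, py j+ n+ and py+ j n, are the double crossovers. Comparing them with the parentals, only the n allele has switched, so n is the middle locus and the order is j – n – py.
Crossovers in the n–py interval produce the single-crossover classes py+ j+ n and py j n+ (185 + 229 = 414) plus the double crossovers (58).
RF(n–py) = (414 + 58) / 1860 = 472/1860 = 0.2538 → 25.4 map units.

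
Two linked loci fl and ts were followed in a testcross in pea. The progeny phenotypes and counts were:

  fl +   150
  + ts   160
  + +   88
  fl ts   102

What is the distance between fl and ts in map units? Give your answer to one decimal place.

38.0 map units

The two most frequent classes, + ts (160) and fl + (150), are the parental types, so the F1 was + ts / fl +.
The recombinant classes are + + and fl ts: 88 + 102 = 190.
Recombination frequency = 190/500 = 0.3800 ≈ 38.0%, i.e. 38.0 map units.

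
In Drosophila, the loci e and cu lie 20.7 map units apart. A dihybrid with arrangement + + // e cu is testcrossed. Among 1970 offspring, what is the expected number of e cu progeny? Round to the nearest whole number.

A map distance of 20.7 map units corresponds to a recombination frequency of 0.207.
The F1 is + + / e cu, so e cu is a parental gamete class with expected frequency (1 − r)/2 = 0.793/2 = 0.3965.
Expected number = 0.3965 × 1970 = 781.11 ≈ 781.

781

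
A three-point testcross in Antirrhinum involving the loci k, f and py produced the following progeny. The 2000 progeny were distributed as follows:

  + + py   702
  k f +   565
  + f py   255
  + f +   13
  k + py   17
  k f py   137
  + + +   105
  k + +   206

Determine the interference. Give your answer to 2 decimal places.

The two most frequent reciprocal classes, k f + and + + py, are the parental types, so the F1 was k f + / + + py.
The two rarest classes, + f + and k + py, are the double crossovers. Comparing them with the parentals, only the k allele has switched, so k is the middle locus and the order is f – k – py.
f–k: (461 + 30)/2000 = 0.2455; k–py: (242 + 30)/2000 = 0.1360.
Expected DCO frequency = 0.2455 × 0.1360 ≈ 0.03339; observed = 30/2000 ≈ 0.01500.
Coefficient of coincidence = 0.01500/0.03339 ≈ 0.45; interference = 1 − 0.45 = 0.55.

0.55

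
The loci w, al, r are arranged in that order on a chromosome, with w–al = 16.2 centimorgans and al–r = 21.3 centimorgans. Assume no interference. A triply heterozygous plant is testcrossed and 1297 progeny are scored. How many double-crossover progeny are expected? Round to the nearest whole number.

45

Map distances give recombination frequencies of 0.162 and 0.213 for the two intervals.
With no interference, expected double-crossover frequency = 0.162 × 0.213 = 0.03451.
Expected number = 0.03451 × 1297 = 44.75 ≈ 45.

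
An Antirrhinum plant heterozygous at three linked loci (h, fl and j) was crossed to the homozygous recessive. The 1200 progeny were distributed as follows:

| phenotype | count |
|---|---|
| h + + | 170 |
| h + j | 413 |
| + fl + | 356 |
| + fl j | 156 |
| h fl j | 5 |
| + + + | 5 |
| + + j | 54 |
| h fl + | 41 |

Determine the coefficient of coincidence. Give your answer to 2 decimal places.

0.34

The two most frequent reciprocal classes, + fl + and h + j, are the parental types, so the F1 was + fl + / h + j.
The two rarest classes, + + + and h fl j, are the double crossovers. Comparing them with the parentals, only the fl allele has switched, so fl is the middle locus and the order is j – fl – h.
j–fl: (326 + 10)/1200 = 0.2800; fl–h: (95 + 10)/1200 = 0.0875.
Expected DCO frequency = 0.2800 × 0.0875 ≈ 0.02450; observed = 10/1200 ≈ 0.00833.
Coefficient of coincidence = 0.00833/0.02450 ≈ 0.34.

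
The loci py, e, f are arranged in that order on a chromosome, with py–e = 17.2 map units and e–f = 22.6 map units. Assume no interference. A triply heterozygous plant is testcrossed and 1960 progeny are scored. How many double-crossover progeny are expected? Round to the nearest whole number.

Map distances give recombination frequencies of 0.172 and 0.226 for the two intervals.
With no interference, expected double-crossover frequency = 0.172 × 0.226 = 0.03887.
Expected number = 0.03887 × 1960 = 76.19 ≈ 76.

76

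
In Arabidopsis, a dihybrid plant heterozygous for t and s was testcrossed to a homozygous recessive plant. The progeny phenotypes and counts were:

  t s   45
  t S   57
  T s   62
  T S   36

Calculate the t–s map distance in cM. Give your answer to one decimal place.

40.5 cM

The two most frequent classes, T s (62) and t S (57), are the parental types, so the F1 was T s / t S.
The recombinant classes are T S and t s: 36 + 45 = 81.
Recombination frequency = 81/200 = 0.4050 ≈ 40.5%, i.e. 40.5 cM.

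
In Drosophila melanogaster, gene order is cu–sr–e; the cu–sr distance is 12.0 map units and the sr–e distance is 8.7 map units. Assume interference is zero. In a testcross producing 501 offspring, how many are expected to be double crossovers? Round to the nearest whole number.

Map distances give recombination frequencies of 0.120 and 0.087 for the two intervals.
With no interference, expected double-crossover frequency = 0.120 × 0.087 = 0.01044.
Expected number = 0.01044 × 501 = 5.23 ≈ 5.

5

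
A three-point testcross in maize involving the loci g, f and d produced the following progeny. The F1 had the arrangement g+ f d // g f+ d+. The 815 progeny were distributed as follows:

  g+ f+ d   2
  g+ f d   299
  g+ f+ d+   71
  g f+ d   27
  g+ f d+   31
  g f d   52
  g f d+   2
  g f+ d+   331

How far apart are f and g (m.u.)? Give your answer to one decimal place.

15.6 m.u.

The two rarest classes, g+ f+ d and g f d+, are the double crossovers. Comparing them with the parentals, only the f allele has switched, so f is the middle locus and the order is d – f – g.
Crossovers in the f–g interval produce the single-crossover classes g f d and g+ f+ d+ (52 + 71 = 123) plus the double crossovers (4).
RF(f–g) = (123 + 4) / 815 = 127/815 = 0.1558 → 15.6 m.u.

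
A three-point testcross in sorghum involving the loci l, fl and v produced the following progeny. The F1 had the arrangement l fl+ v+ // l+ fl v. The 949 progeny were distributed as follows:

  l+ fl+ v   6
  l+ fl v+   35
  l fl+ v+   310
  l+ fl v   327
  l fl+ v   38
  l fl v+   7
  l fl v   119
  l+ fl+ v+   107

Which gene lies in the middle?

fl

The two rarest classes, l fl v+ and l+ fl+ v, are the double crossovers. Comparing them with the parentals, only the fl allele has switched, so fl is the middle locus and the order is v – fl – l.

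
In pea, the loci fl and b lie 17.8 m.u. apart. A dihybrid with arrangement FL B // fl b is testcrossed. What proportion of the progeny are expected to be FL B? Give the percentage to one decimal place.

41.1%

A map distance of 17.8 m.u. corresponds to a recombination frequency of 0.178.
The F1 is FL B / fl b, so FL B is a parental gamete class with expected frequency (1 − r)/2 = 0.822/2 = 0.4110.
That is 0.4110 = 41.1% of the progeny.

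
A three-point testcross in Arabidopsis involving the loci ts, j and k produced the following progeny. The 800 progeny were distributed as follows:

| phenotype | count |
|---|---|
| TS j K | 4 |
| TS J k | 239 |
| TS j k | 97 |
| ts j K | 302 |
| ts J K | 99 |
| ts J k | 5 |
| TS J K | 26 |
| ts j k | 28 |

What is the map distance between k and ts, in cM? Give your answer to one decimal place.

The two most frequent reciprocal classes, TS J k and ts j K, are the parental types, so the F1 was TS J k / ts j K.
The two rarest classes, ts J k and TS j K, are the double crossovers. Comparing them with the parentals, only the ts allele has switched, so ts is the middle locus and the order is k – ts – j.
Crossovers in the k–ts interval produce the single-crossover classes TS J K and ts j k (26 + 28 = 54) plus the double crossovers (9).
RF(k–ts) = (54 + 9) / 800 = 63/800 = 0.0788 → 7.9 cM.

7.9 cM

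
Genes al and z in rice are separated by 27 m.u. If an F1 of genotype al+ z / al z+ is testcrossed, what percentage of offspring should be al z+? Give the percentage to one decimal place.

36.5%

A map distance of 27 m.u. corresponds to a recombination frequency of 0.270.
The F1 is al+ z / al z+, so al z+ is a parental gamete class with expected frequency (1 − r)/2 = 0.730/2 = 0.3650.
That is 0.3650 = 36.5% of the progeny.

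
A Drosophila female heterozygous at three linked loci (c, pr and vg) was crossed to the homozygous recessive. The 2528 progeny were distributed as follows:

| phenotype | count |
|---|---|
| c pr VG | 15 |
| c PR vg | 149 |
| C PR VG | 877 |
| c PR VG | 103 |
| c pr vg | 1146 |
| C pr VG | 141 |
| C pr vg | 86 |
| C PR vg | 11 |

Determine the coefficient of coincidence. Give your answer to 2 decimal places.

0.97

The two most frequent reciprocal classes, c pr vg and C PR VG, are the parental types, so the F1 was c pr vg / C PR VG.
The two rarest classes, c pr VG and C PR vg, are the double crossovers. Comparing them with the parentals, only the vg allele has switched, so vg is the middle locus and the order is pr – vg – c.
pr–vg: (290 + 26)/2528 = 0.1250; vg–c: (189 + 26)/2528 = 0.0850.
Expected DCO frequency = 0.1250 × 0.0850 ≈ 0.01063; observed = 26/2528 ≈ 0.01028.
Coefficient of coincidence = 0.01028/0.01063 ≈ 0.97.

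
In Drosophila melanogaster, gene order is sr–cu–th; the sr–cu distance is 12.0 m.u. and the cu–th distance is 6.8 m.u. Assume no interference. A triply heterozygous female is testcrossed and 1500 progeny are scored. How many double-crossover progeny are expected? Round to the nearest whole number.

Map distances give recombination frequencies of 0.120 and 0.068 for the two intervals.
With no interference, expected double-crossover frequency = 0.120 × 0.068 = 0.00816.
Expected number = 0.00816 × 1500 = 12.24 ≈ 12.

12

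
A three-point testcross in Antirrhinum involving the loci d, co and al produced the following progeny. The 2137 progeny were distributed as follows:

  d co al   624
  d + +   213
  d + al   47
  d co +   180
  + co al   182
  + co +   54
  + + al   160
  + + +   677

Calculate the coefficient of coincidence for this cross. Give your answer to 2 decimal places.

The two most frequent reciprocal classes, + + + and d co al, are the parental types, so the F1 was + + + / d co al.
The two rarest classes, + co + and d + al, are the double crossovers. Comparing them with the parentals, only the co allele has switched, so co is the middle locus and the order is al – co – d.
al–co: (340 + 101)/2137 = 0.2064; co–d: (395 + 101)/2137 = 0.2321.
Expected DCO frequency = 0.2064 × 0.2321 ≈ 0.04791; observed = 101/2137 ≈ 0.04726.
Coefficient of coincidence = 0.04726/0.04791 ≈ 0.99.

0.99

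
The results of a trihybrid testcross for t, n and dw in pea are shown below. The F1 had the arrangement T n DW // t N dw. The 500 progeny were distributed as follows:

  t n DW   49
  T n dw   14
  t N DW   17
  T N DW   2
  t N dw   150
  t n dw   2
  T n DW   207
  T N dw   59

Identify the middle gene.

The two rarest classes, T N DW and t n dw, are the double crossovers. Comparing them with the parentals, only the n allele has switched, so n is the middle locus and the order is t – n – dw.

n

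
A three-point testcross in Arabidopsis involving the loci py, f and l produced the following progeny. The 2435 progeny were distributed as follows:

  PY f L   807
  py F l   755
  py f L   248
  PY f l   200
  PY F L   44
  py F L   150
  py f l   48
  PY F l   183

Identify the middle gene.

The two most frequent reciprocal classes, PY f L and py F l, are the parental types, so the F1 was PY f L / py F l.
The two rarest classes, PY F L and py f l, are the double crossovers. Comparing them with the parentals, only the f allele has switched, so f is the middle locus and the order is l – f – py.

f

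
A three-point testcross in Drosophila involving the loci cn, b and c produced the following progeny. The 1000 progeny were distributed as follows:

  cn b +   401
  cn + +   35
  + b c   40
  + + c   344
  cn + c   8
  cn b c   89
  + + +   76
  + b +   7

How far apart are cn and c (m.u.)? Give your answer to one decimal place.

18.0 m.u.

The two most frequent reciprocal classes, + + c and cn b +, are the parental types, so the F1 was + + c / cn b +.
The two rarest classes, cn + c and + b +, are the double crossovers. Comparing them with the parentals, only the cn allele has switched, so cn is the middle locus and the order is c – cn – b.
Crossovers in the c–cn interval produce the single-crossover classes + + + and cn b c (76 + 89 = 165) plus the double crossovers (15).
RF(c–cn) = (165 + 15) / 1000 = 180/1000 = 0.1800 → 18.0 m.u.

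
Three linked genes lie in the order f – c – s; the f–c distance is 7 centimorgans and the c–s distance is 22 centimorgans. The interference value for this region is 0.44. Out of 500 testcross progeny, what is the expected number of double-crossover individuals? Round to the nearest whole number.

Map distances give recombination frequencies of 0.070 and 0.220 for the two intervals.
With interference 0.44 (so coincidence = 0.56), expected double-crossover frequency = 0.070 × 0.220 × 0.56 = 0.00862.
Expected number = 0.00862 × 500 = 4.31 ≈ 4.

4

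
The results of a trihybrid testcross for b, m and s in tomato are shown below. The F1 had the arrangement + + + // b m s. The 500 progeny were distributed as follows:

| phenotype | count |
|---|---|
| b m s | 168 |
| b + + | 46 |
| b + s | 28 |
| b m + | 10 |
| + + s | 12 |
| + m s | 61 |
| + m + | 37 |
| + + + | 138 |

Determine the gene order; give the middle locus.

s

The two rarest classes, + + s and b m +, are the double crossovers. Comparing them with the parentals, only the s allele has switched, so s is the middle locus and the order is m – s – b.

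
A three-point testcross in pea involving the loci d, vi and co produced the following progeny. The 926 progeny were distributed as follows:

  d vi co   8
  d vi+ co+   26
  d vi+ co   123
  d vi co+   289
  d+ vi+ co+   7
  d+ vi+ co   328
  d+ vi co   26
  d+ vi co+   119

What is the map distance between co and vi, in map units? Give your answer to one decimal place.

7.2 map units

The two most frequent reciprocal classes, d+ vi+ co and d vi co+, are the parental types, so the F1 was d+ vi+ co / d vi co+.
The two rarest classes, d+ vi+ co+ and d vi co, are the double crossovers. Comparing them with the parentals, only the co allele has switched, so co is the middle locus and the order is vi – co – d.
Crossovers in the vi–co interval produce the single-crossover classes d+ vi co and d vi+ co+ (26 + 26 = 52) plus the double crossovers (15).
RF(vi–co) = (52 + 15) / 926 = 67/926 = 0.0724 → 7.2 map units.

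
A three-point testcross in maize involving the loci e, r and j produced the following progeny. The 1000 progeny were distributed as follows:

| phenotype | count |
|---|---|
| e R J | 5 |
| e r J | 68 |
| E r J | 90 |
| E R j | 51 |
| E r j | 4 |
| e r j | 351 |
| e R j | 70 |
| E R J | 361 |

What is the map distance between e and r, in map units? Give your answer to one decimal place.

The two most frequent reciprocal classes, e r j and E R J, are the parental types, so the F1 was e r j / E R J.
The two rarest classes, E r j and e R J, are the double crossovers. Comparing them with the parentals, only the e allele has switched, so e is the middle locus and the order is j – e – r.
Crossovers in the e–r interval produce the single-crossover classes e R j and E r J (70 + 90 = 160) plus the double crossovers (9).
RF(e–r) = (160 + 9) / 1000 = 169/1000 = 0.1690 → 16.9 map units.

16.9 map units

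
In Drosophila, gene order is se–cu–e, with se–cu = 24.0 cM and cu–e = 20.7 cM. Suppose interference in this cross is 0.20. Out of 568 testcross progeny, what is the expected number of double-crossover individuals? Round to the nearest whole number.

Map distances give recombination frequencies of 0.240 and 0.207 for the two intervals.
With interference 0.20 (so coincidence = 0.80), expected double-crossover frequency = 0.240 × 0.207 × 0.80 = 0.03974.
Expected number = 0.03974 × 568 = 22.57 ≈ 23.

23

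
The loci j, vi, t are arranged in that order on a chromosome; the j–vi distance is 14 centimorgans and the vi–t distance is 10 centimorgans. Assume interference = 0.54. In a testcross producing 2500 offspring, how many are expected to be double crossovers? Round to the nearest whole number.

Map distances give recombination frequencies of 0.140 and 0.100 for the two intervals.
With interference 0.54 (so coincidence = 0.46), expected double-crossover frequency = 0.140 × 0.100 × 0.46 = 0.00644.
Expected number = 0.00644 × 2500 = 16.10 ≈ 16.

16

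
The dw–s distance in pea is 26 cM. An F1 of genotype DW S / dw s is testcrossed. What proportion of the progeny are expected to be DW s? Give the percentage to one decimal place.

13.0%

A map distance of 26 cM corresponds to a recombination frequency of 0.260.
The F1 is DW S / dw s, so DW s is a recombinant gamete class with expected frequency r/2 = 0.260/2 = 0.1300.
That is 0.1300 = 13.0% of the progeny.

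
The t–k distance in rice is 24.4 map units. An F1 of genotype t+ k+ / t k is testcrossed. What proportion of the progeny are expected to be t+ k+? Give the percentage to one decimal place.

37.8%

A map distance of 24.4 map units corresponds to a recombination frequency of 0.244.
The F1 is t+ k+ / t k, so t+ k+ is a parental gamete class with expected frequency (1 − r)/2 = 0.756/2 = 0.3780.
That is 0.3780 = 37.8% of the progeny.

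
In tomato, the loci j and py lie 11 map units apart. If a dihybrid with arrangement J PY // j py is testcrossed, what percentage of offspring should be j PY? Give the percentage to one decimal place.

A map distance of 11 map units corresponds to a recombination frequency of 0.110.
The F1 is J PY / j py, so j PY is a recombinant gamete class with expected frequency r/2 = 0.110/2 = 0.0550.
That is 0.0550 = 5.5% of the progeny.

5.5%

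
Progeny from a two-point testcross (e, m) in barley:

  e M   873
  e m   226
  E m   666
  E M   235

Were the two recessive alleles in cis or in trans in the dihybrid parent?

trans

The two most frequent classes are E m (666) and e M (873); these are the parental (non-recombinant) types.
So the F1 carried E m on one chromosome and e M on the other — the recessive alleles are on opposite chromosomes (trans / repulsion).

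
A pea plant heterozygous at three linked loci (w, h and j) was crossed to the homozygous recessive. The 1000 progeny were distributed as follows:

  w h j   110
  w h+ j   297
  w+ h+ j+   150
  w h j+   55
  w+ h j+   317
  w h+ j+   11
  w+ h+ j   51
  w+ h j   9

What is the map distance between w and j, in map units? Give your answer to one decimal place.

12.6 map units

The two most frequent reciprocal classes, w+ h j+ and w h+ j, are the parental types, so the F1 was w+ h j+ / w h+ j.
The two rarest classes, w+ h j and w h+ j+, are the double crossovers. Comparing them with the parentals, only the j allele has switched, so j is the middle locus and the order is w – j – h.
Crossovers in the w–j interval produce the single-crossover classes w h j+ and w+ h+ j (55 + 51 = 106) plus the double crossovers (20).
RF(w–j) = (106 + 20) / 1000 = 126/1000 = 0.1260 → 12.6 map units.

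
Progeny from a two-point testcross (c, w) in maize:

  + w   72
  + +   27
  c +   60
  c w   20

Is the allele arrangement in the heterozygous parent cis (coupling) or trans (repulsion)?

trans

The two most frequent classes are + w (72) and c + (60); these are the parental (non-recombinant) types.
So the F1 carried + w on one chromosome and c + on the other — the recessive alleles are on opposite chromosomes (trans / repulsion).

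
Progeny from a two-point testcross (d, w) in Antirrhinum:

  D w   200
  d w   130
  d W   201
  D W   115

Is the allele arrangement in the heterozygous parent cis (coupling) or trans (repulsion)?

The two most frequent classes are D w (200) and d W (201); these are the parental (non-recombinant) types.
So the F1 carried D w on one chromosome and d W on the other — the recessive alleles are on opposite chromosomes (trans / repulsion).

trans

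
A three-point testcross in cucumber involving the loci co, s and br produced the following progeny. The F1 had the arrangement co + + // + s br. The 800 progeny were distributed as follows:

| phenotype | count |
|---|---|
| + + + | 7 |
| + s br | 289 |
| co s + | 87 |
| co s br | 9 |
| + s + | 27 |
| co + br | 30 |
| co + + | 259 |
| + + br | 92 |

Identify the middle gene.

co

The two rarest classes, + + + and co s br, are the double crossovers. Comparing them with the parentals, only the co allele has switched, so co is the middle locus and the order is br – co – s.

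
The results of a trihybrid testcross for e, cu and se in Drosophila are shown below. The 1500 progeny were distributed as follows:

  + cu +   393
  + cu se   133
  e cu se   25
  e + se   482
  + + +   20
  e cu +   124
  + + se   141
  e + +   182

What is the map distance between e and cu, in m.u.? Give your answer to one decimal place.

20.7 m.u.

The two most frequent reciprocal classes, e + se and + cu +, are the parental types, so the F1 was e + se / + cu +.
The two rarest classes, e cu se and + + +, are the double crossovers. Comparing them with the parentals, only the cu allele has switched, so cu is the middle locus and the order is e – cu – se.
Crossovers in the e–cu interval produce the single-crossover classes + + se and e cu + (141 + 124 = 265) plus the double crossovers (45).
RF(e–cu) = (265 + 45) / 1500 = 310/1500 = 0.2067 → 20.7 m.u.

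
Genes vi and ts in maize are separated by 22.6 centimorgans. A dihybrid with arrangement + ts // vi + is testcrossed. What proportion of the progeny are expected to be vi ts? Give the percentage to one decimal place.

11.3%

A map distance of 22.6 centimorgans corresponds to a recombination frequency of 0.226.
The F1 is + ts / vi +, so vi ts is a recombinant gamete class with expected frequency r/2 = 0.226/2 = 0.1130.
That is 0.1130 = 11.3% of the progeny.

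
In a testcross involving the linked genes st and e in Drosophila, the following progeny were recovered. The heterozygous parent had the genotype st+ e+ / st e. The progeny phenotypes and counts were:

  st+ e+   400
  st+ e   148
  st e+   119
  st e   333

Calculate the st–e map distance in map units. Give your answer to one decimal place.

26.7 map units

The recombinant classes are st+ e and st e+: 148 + 119 = 267.
Recombination frequency = 267/1000 = 0.2670 ≈ 26.7%, i.e. 26.7 map units.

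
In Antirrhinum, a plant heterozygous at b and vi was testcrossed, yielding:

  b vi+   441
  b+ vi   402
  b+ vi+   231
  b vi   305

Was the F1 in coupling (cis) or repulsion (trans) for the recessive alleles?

The two most frequent classes are b+ vi (402) and b vi+ (441); these are the parental (non-recombinant) types.
So the F1 carried b+ vi on one chromosome and b vi+ on the other — the recessive alleles are on opposite chromosomes (trans / repulsion).

trans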